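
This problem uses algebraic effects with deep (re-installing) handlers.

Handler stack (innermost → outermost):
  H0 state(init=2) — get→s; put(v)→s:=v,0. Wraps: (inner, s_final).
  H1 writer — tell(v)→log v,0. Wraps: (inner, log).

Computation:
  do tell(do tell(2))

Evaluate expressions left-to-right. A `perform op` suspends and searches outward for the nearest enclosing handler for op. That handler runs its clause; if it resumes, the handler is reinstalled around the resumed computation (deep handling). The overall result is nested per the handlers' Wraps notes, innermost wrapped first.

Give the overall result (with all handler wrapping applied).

Answer: ((0, 2), (2, 0))

Working:
tell(2) @ H1 ⇒ log+=2
tell(0) @ H1 ⇒ log+=0
H0 returns (0, 2)
H1 returns ((0, 2), (2, 0))
= ((0, 2), (2, 0))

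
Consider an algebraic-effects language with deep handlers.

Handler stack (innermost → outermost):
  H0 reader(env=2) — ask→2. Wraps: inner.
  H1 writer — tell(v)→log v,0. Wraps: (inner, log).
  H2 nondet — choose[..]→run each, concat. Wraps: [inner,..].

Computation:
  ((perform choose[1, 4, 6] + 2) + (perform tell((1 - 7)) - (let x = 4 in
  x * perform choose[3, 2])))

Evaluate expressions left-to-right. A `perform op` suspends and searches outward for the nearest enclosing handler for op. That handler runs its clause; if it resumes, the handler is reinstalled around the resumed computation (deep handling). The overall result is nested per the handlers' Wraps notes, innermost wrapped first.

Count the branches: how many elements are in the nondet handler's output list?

Evaluation trace:
choose[1, 4, 6] @ H2
  branch[0] choose=1:
    tell(-6) @ H1 ⇒ log+=-6
    choose[3, 2] @ H2
      branch[0] choose=3:
        H0 returns -9
        H1 returns (-9, (-6))
        H2 returns [(-9, (-6))]
      branch[1] choose=2:
        H0 returns -5
        H1 returns (-5, (-6))
        H2 returns [(-5, (-6))]
  branch[1] choose=4:
    tell(-6) @ H1 ⇒ log+=-6
    choose[3, 2] @ H2
      branch[0] choose=3:
        H0 returns -6
        H1 returns (-6, (-6))
        H2 returns [(-6, (-6))]
      branch[1] choose=2:
        H0 returns -2
        H1 returns (-2, (-6))
        H2 returns [(-2, (-6))]
  branch[2] choose=6:
    tell(-6) @ H1 ⇒ log+=-6
    choose[3, 2] @ H2
      branch[0] choose=3:
        H0 returns -4
        H1 returns (-4, (-6))
        H2 returns [(-4, (-6))]
      branch[1] choose=2:
        H0 returns 0
        H1 returns (0, (-6))
        H2 returns [(0, (-6))]
= [(-9, (-6)), (-5, (-6)), (-6, (-6)), (-2, (-6)), (-4, (-6)), (0, (-6))]

Answer: 6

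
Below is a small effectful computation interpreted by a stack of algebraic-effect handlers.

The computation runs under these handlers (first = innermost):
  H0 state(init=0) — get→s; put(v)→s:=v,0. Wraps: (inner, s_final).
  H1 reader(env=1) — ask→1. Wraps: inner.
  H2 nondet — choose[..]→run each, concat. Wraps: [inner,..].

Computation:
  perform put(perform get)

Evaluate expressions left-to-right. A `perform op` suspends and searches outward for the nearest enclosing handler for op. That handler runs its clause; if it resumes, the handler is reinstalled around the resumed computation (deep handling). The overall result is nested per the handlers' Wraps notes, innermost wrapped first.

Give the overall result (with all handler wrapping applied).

Evaluation trace:
get @ H0 ⇒ 0
put(0) @ H0 ⇒ s:=0
H0 returns (0, 0)
H1 returns (0, 0)
H2 returns [(0, 0)]
= [(0, 0)]

Answer: [(0, 0)]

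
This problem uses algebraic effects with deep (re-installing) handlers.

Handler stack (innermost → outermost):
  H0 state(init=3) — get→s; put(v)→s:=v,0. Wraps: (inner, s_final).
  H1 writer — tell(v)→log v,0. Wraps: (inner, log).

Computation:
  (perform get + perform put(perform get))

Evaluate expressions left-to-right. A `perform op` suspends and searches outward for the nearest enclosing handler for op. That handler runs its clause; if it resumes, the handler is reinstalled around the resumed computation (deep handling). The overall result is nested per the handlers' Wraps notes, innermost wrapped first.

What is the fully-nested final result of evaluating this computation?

Step-by-step:
get @ H0 ⇒ 3
get @ H0 ⇒ 3
put(3) @ H0 ⇒ s:=3
H0 returns (3, 3)
H1 returns ((3, 3), ())
= ((3, 3), ())

Answer: ((3, 3), ())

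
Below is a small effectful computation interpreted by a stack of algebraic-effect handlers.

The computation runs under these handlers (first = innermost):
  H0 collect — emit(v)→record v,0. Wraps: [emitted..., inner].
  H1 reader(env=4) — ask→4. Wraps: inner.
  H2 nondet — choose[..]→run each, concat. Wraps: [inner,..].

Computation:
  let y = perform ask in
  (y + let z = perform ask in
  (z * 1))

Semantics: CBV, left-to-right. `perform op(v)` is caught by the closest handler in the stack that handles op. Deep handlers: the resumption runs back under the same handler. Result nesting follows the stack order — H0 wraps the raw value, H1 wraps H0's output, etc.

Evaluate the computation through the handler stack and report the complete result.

Answer: [[8]]

Step-by-step:
ask @ H1 ⇒ 4
ask @ H1 ⇒ 4
H0 returns [8]
H1 returns [8]
H2 returns [[8]]
= [[8]]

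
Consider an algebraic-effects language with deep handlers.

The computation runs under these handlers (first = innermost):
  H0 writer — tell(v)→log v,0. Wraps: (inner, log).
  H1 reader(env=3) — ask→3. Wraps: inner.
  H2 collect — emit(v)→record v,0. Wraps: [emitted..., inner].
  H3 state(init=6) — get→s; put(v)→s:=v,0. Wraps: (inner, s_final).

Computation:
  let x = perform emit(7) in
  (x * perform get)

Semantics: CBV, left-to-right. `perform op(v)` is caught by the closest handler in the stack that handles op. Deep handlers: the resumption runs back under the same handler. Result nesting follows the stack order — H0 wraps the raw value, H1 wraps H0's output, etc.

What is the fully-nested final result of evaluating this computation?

Answer: ([7, (0, ())], 6)

Evaluation trace:
emit(7) @ H2 ⇒ out+=7
get @ H3 ⇒ 6
H0 returns (0, ())
H1 returns (0, ())
H2 returns [7, (0, ())]
H3 returns ([7, (0, ())], 6)
= ([7, (0, ())], 6)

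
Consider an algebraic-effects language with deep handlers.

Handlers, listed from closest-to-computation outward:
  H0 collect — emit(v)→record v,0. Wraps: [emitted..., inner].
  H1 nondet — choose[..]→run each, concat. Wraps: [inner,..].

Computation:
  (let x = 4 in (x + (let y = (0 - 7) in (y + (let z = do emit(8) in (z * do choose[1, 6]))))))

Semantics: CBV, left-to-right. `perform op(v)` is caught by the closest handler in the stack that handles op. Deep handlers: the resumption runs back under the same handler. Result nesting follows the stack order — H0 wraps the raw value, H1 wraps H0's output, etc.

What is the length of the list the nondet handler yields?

Evaluation trace:
emit(8) @ H0 ⇒ out+=8
choose[1, 6] @ H1
  branch[0] choose=1:
    H0 returns [8, -3]
    H1 returns [[8, -3]]
  branch[1] choose=6:
    H0 returns [8, -3]
    H1 returns [[8, -3]]
= [[8, -3], [8, -3]]

Answer: 2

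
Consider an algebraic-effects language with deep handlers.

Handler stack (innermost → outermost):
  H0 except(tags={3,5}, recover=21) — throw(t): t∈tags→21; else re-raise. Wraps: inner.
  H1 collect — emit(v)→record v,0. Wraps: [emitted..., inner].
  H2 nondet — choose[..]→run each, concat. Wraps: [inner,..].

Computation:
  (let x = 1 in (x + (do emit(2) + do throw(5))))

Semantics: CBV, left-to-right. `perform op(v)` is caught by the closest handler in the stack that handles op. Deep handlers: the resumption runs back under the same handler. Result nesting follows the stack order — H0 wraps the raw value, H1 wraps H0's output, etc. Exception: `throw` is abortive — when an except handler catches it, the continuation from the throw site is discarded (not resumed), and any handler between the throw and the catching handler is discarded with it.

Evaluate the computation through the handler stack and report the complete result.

Evaluation trace:
emit(2) @ H1 ⇒ out+=2
throw(5) @ H0 caught ⇒ 21
H1 returns [2, 21]
H2 returns [[2, 21]]
= [[2, 21]]

Answer: [[2, 21]]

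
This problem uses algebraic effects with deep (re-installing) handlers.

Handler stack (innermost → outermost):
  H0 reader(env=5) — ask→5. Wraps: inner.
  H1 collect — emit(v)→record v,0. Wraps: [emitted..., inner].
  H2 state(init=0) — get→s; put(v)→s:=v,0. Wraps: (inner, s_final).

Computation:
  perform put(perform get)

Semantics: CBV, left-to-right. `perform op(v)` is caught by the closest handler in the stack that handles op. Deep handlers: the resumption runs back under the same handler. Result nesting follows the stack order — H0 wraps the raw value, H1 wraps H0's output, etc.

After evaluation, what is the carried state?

Evaluation trace:
get @ H2 ⇒ 0
put(0) @ H2 ⇒ s:=0
H0 returns 0
H1 returns [0]
H2 returns ([0], 0)
= ([0], 0)

Answer: 0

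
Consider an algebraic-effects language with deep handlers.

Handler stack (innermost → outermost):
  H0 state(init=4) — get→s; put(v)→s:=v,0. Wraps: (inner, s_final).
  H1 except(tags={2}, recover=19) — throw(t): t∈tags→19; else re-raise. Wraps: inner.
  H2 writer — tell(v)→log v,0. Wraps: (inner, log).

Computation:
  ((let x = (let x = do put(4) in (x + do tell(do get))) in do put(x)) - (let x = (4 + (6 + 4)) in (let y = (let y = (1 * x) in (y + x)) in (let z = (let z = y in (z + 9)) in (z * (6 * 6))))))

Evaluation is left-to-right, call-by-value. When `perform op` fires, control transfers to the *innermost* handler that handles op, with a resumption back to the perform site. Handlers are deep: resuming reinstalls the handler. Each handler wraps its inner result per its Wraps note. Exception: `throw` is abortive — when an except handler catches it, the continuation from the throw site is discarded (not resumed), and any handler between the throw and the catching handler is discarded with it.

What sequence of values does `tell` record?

Answer: (4)

Step-by-step:
put(4) @ H0 ⇒ s:=4
get @ H0 ⇒ 4
tell(4) @ H2 ⇒ log+=4
put(0) @ H0 ⇒ s:=0
H0 returns (-1332, 0)
H1 returns (-1332, 0)
H2 returns ((-1332, 0), (4))
= ((-1332, 0), (4))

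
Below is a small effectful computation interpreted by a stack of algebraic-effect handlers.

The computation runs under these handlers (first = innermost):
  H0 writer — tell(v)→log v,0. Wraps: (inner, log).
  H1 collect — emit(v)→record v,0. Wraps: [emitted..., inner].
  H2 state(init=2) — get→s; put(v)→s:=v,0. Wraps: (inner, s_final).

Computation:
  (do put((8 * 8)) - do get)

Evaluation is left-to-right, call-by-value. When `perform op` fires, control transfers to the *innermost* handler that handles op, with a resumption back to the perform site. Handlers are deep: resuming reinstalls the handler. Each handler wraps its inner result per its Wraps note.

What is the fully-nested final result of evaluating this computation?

Evaluation trace:
put(64) @ H2 ⇒ s:=64
get @ H2 ⇒ 64
H0 returns (-64, ())
H1 returns [(-64, ())]
H2 returns ([(-64, ())], 64)
= ([(-64, ())], 64)

Answer: ([(-64, ())], 64)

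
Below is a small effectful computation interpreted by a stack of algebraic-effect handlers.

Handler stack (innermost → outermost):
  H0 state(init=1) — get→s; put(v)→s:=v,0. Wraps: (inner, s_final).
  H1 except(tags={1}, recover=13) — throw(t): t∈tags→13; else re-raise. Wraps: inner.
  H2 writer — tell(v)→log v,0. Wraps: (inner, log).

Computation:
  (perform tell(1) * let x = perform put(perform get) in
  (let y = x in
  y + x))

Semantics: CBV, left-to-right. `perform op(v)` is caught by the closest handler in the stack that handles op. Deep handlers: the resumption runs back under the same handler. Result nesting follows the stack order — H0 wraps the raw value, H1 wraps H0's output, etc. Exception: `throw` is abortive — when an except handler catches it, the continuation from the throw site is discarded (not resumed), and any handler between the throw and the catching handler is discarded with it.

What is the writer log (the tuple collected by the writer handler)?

Answer: (1)

Evaluation trace:
tell(1) @ H2 ⇒ log+=1
get @ H0 ⇒ 1
put(1) @ H0 ⇒ s:=1
H0 returns (0, 1)
H1 returns (0, 1)
H2 returns ((0, 1), (1))
= ((0, 1), (1))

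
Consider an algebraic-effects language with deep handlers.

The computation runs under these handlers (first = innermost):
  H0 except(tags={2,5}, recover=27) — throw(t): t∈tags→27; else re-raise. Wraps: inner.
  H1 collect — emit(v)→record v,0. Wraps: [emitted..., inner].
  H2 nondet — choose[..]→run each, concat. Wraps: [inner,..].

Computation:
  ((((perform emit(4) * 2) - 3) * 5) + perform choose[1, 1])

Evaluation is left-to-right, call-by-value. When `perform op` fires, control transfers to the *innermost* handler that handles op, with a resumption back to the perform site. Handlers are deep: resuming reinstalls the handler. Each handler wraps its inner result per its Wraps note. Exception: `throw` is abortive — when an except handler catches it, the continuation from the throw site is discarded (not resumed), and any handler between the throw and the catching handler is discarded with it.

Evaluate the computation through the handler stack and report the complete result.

Step-by-step:
emit(4) @ H1 ⇒ out+=4
choose[1, 1] @ H2
  branch[0] choose=1:
    H0 returns -14
    H1 returns [4, -14]
    H2 returns [[4, -14]]
  branch[1] choose=1:
    H0 returns -14
    H1 returns [4, -14]
    H2 returns [[4, -14]]
= [[4, -14], [4, -14]]

Answer: [[4, -14], [4, -14]]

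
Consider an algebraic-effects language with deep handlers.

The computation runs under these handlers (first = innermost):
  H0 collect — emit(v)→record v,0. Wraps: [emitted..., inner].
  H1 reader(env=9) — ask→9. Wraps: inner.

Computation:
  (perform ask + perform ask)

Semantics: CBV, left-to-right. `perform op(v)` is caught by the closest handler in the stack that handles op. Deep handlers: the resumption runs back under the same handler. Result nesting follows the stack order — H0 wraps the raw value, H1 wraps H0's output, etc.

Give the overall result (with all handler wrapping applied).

Evaluation trace:
ask @ H1 ⇒ 9
ask @ H1 ⇒ 9
H0 returns [18]
H1 returns [18]
= [18]

Answer: [18]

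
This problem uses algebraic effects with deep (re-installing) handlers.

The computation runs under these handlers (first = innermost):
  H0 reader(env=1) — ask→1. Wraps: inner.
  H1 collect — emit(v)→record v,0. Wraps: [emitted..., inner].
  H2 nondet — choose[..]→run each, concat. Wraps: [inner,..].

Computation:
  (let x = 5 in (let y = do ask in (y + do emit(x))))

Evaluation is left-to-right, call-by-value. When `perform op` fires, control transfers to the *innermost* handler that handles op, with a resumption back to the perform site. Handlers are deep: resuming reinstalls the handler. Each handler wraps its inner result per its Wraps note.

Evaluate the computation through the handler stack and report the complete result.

Answer: [[5, 1]]

Evaluation trace:
ask @ H0 ⇒ 1
emit(5) @ H1 ⇒ out+=5
H0 returns 1
H1 returns [5, 1]
H2 returns [[5, 1]]
= [[5, 1]]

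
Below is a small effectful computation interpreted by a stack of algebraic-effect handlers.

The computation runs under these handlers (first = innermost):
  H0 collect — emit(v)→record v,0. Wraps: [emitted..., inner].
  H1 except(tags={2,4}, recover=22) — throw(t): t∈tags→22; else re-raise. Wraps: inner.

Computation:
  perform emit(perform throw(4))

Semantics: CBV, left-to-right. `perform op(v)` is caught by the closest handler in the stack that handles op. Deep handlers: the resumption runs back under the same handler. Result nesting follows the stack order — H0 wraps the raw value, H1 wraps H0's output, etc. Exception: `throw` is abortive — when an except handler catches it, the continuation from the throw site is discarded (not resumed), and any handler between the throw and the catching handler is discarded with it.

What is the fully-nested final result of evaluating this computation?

Answer: 22

Working:
throw(4) @ H1 caught ⇒ 22
= 22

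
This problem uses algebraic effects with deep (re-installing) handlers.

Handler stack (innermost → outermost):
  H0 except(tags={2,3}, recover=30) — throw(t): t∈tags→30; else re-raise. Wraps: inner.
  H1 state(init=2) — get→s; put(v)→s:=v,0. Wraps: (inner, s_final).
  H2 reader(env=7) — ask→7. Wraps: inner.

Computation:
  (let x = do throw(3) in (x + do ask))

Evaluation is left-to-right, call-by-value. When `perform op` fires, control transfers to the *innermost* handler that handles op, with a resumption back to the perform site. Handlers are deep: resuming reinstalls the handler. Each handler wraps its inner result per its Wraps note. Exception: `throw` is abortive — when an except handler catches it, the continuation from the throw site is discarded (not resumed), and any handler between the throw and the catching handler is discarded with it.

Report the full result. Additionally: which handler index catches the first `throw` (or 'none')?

Answer: (30, 2) ; first throw caught by: H0

Step-by-step:
throw(3) @ H0 caught ⇒ 30
H1 returns (30, 2)
H2 returns (30, 2)
= (30, 2)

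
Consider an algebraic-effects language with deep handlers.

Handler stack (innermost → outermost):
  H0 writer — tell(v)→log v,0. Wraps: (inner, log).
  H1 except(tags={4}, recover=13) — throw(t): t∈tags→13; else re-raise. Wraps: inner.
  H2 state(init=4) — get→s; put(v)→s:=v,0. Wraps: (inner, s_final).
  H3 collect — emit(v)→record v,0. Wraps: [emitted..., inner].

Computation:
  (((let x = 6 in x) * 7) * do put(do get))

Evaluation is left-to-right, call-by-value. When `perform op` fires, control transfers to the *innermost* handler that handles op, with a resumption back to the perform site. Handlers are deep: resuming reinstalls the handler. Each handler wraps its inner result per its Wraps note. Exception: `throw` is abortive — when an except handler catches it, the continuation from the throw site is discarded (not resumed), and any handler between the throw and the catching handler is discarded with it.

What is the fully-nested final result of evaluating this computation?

Step-by-step:
get @ H2 ⇒ 4
put(4) @ H2 ⇒ s:=4
H0 returns (0, ())
H1 returns (0, ())
H2 returns ((0, ()), 4)
H3 returns [((0, ()), 4)]
= [((0, ()), 4)]

Answer: [((0, ()), 4)]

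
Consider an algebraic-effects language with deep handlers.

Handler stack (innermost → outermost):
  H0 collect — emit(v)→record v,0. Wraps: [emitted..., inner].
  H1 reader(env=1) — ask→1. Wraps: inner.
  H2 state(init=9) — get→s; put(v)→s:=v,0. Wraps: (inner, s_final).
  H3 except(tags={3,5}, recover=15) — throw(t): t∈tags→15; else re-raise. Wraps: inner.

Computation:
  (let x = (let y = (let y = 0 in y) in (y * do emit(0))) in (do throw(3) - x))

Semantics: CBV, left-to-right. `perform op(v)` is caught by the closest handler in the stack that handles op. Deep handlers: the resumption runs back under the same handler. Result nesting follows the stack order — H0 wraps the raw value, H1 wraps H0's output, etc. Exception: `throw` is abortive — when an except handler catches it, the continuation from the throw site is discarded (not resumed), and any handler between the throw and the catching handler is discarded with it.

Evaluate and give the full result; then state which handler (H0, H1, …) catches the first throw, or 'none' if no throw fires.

Evaluation trace:
emit(0) @ H0 ⇒ out+=0
throw(3) @ H3 caught ⇒ 15
= 15

Answer: 15 ; first throw caught by: H3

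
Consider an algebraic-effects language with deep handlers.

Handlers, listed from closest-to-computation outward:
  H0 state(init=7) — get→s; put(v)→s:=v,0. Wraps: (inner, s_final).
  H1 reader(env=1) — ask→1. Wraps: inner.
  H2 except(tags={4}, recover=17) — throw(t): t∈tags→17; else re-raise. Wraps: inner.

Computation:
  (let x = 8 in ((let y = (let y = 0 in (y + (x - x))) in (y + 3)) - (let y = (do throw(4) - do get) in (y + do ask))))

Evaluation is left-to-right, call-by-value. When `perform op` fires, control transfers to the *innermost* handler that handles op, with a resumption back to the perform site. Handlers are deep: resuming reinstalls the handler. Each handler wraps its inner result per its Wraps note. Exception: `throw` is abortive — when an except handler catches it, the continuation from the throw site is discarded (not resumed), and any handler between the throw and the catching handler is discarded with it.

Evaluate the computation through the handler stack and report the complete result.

Working:
throw(4) @ H2 caught ⇒ 17
= 17

Answer: 17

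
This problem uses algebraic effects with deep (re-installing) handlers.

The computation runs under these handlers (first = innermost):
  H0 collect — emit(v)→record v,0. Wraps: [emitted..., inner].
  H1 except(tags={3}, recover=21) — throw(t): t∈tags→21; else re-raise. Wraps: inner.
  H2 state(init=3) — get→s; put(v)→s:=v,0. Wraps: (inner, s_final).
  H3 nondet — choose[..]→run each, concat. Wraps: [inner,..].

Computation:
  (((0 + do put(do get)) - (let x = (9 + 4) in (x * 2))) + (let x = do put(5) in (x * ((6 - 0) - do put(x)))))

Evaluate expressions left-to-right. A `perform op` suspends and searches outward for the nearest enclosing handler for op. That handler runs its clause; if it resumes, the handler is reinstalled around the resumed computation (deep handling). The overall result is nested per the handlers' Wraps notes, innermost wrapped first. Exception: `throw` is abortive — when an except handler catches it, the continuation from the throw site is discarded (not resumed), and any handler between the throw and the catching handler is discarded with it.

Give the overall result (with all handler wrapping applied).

Answer: [([-26], 0)]

Working:
get @ H2 ⇒ 3
put(3) @ H2 ⇒ s:=3
put(5) @ H2 ⇒ s:=5
put(0) @ H2 ⇒ s:=0
H0 returns [-26]
H1 returns [-26]
H2 returns ([-26], 0)
H3 returns [([-26], 0)]
= [([-26], 0)]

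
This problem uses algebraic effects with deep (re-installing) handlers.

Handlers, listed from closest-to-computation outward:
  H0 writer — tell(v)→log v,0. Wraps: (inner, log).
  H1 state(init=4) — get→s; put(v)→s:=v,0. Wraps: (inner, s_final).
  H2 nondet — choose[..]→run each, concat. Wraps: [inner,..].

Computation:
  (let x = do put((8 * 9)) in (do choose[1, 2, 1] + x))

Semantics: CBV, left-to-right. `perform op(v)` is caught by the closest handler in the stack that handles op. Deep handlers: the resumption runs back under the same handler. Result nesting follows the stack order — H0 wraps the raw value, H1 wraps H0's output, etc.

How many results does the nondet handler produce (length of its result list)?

Evaluation trace:
put(72) @ H1 ⇒ s:=72
choose[1, 2, 1] @ H2
  branch[0] choose=1:
    H0 returns (1, ())
    H1 returns ((1, ()), 72)
    H2 returns [((1, ()), 72)]
  branch[1] choose=2:
    H0 returns (2, ())
    H1 returns ((2, ()), 72)
    H2 returns [((2, ()), 72)]
  branch[2] choose=1:
    H0 returns (1, ())
    H1 returns ((1, ()), 72)
    H2 returns [((1, ()), 72)]
= [((1, ()), 72), ((2, ()), 72), ((1, ()), 72)]

Answer: 3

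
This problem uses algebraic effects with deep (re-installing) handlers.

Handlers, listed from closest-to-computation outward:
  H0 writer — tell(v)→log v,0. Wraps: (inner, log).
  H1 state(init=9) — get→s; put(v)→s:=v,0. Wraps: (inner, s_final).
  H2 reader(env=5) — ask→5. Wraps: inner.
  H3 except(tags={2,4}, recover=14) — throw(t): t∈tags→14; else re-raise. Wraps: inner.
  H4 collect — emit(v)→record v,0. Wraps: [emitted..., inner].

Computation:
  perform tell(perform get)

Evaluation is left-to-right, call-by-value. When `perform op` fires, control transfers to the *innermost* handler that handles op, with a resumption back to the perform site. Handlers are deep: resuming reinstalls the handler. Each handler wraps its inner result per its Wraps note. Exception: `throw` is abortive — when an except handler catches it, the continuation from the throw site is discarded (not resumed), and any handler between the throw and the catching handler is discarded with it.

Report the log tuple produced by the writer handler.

Answer: (9)

Step-by-step:
get @ H1 ⇒ 9
tell(9) @ H0 ⇒ log+=9
H0 returns (0, (9))
H1 returns ((0, (9)), 9)
H2 returns ((0, (9)), 9)
H3 returns ((0, (9)), 9)
H4 returns [((0, (9)), 9)]
= [((0, (9)), 9)]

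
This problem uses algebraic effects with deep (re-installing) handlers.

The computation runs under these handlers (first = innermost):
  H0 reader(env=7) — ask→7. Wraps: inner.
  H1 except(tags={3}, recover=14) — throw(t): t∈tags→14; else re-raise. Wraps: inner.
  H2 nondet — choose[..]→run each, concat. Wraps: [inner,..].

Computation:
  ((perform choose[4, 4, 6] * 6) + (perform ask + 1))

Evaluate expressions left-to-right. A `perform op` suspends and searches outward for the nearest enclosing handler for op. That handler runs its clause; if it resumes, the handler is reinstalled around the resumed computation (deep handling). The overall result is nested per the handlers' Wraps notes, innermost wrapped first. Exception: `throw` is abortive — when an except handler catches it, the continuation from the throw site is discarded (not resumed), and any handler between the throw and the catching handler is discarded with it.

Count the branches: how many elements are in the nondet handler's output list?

Step-by-step:
choose[4, 4, 6] @ H2
  branch[0] choose=4:
    ask @ H0 ⇒ 7
    H0 returns 32
    H1 returns 32
    H2 returns [32]
  branch[1] choose=4:
    ask @ H0 ⇒ 7
    H0 returns 32
    H1 returns 32
    H2 returns [32]
  branch[2] choose=6:
    ask @ H0 ⇒ 7
    H0 returns 44
    H1 returns 44
    H2 returns [44]
= [32, 32, 44]

Answer: 3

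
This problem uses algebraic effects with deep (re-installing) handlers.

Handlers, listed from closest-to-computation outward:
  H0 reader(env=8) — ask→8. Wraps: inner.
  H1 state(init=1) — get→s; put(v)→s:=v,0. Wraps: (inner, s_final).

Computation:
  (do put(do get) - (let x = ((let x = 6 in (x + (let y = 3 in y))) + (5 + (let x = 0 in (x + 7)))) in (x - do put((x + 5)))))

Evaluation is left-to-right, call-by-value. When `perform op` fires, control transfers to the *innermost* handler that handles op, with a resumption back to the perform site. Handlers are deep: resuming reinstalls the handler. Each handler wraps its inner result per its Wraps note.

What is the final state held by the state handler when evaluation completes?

Step-by-step:
get @ H1 ⇒ 1
put(1) @ H1 ⇒ s:=1
put(26) @ H1 ⇒ s:=26
H0 returns -21
H1 returns (-21, 26)
= (-21, 26)

Answer: 26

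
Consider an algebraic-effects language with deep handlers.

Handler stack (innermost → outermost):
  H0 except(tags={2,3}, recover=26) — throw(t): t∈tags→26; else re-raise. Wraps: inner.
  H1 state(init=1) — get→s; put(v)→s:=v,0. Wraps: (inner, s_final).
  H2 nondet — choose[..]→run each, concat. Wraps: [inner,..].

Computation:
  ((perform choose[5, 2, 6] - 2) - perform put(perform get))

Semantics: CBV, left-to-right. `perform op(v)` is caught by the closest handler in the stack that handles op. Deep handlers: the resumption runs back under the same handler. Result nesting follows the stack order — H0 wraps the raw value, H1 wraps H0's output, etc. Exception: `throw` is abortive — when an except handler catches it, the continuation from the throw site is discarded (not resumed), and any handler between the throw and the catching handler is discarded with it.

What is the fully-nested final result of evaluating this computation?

Step-by-step:
choose[5, 2, 6] @ H2
  branch[0] choose=5:
    get @ H1 ⇒ 1
    put(1) @ H1 ⇒ s:=1
    H0 returns 3
    H1 returns (3, 1)
    H2 returns [(3, 1)]
  branch[1] choose=2:
    get @ H1 ⇒ 1
    put(1) @ H1 ⇒ s:=1
    H0 returns 0
    H1 returns (0, 1)
    H2 returns [(0, 1)]
  branch[2] choose=6:
    get @ H1 ⇒ 1
    put(1) @ H1 ⇒ s:=1
    H0 returns 4
    H1 returns (4, 1)
    H2 returns [(4, 1)]
= [(3, 1), (0, 1), (4, 1)]

Answer: [(3, 1), (0, 1), (4, 1)]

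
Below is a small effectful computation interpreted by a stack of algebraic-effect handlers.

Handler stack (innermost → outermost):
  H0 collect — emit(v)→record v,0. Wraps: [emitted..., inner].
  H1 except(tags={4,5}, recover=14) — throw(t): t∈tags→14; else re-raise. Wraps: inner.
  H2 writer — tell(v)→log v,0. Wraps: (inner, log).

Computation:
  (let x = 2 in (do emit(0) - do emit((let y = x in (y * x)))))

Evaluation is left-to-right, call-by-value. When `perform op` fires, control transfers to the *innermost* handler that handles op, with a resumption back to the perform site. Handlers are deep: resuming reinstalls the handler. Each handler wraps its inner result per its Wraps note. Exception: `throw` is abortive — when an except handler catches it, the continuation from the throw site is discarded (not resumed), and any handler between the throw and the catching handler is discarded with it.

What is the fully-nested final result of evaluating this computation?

Answer: ([0, 4, 0], ())

Evaluation trace:
emit(0) @ H0 ⇒ out+=0
emit(4) @ H0 ⇒ out+=4
H0 returns [0, 4, 0]
H1 returns [0, 4, 0]
H2 returns ([0, 4, 0], ())
= ([0, 4, 0], ())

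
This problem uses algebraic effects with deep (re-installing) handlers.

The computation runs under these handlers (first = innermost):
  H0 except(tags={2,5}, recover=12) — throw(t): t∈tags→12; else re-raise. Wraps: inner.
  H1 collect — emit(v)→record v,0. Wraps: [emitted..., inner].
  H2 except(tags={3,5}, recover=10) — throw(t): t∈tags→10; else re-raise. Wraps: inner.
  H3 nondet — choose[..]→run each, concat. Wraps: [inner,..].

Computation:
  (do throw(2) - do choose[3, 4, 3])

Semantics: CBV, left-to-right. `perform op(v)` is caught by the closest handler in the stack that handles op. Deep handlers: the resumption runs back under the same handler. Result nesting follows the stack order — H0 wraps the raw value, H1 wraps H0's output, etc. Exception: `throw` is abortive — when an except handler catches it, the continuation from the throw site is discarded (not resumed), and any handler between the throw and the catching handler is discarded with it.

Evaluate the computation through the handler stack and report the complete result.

Answer: [[12]]

Working:
throw(2) @ H0 caught ⇒ 12
H1 returns [12]
H2 returns [12]
H3 returns [[12]]
= [[12]]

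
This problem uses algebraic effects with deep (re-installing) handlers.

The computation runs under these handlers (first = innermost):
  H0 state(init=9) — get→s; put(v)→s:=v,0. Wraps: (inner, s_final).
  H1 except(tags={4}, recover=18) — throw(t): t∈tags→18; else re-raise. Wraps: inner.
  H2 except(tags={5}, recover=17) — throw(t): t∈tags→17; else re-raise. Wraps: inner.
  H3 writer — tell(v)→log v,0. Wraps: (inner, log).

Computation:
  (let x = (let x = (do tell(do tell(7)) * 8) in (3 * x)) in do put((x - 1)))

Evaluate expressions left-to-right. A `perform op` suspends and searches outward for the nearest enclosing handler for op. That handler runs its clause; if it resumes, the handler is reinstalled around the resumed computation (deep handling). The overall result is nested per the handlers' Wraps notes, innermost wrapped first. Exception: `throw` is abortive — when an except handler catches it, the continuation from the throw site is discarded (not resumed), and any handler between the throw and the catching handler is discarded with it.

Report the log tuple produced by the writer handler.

Answer: (7, 0)

Step-by-step:
tell(7) @ H3 ⇒ log+=7
tell(0) @ H3 ⇒ log+=0
put(-1) @ H0 ⇒ s:=-1
H0 returns (0, -1)
H1 returns (0, -1)
H2 returns (0, -1)
H3 returns ((0, -1), (7, 0))
= ((0, -1), (7, 0))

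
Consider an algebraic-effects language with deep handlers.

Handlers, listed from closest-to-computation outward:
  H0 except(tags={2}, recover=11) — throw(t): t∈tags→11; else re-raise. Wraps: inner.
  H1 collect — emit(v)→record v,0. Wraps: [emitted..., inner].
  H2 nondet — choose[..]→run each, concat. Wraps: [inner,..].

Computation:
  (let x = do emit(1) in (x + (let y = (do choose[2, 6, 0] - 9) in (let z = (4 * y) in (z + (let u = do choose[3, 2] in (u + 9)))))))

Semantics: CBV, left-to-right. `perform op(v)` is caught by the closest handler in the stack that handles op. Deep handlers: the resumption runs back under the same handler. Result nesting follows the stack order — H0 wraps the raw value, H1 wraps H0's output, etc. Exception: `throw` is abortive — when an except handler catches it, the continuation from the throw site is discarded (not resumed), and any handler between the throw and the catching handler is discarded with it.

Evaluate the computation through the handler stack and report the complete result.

Working:
emit(1) @ H1 ⇒ out+=1
choose[2, 6, 0] @ H2
  branch[0] choose=2:
    choose[3, 2] @ H2
      branch[0] choose=3:
        H0 returns -16
        H1 returns [1, -16]
        H2 returns [[1, -16]]
      branch[1] choose=2:
        H0 returns -17
        H1 returns [1, -17]
        H2 returns [[1, -17]]
  branch[1] choose=6:
    choose[3, 2] @ H2
      branch[0] choose=3:
        H0 returns 0
        H1 returns [1, 0]
        H2 returns [[1, 0]]
      branch[1] choose=2:
        H0 returns -1
        H1 returns [1, -1]
        H2 returns [[1, -1]]
  branch[2] choose=0:
    choose[3, 2] @ H2
      branch[0] choose=3:
        H0 returns -24
        H1 returns [1, -24]
        H2 returns [[1, -24]]
      branch[1] choose=2:
        H0 returns -25
        H1 returns [1, -25]
        H2 returns [[1, -25]]
= [[1, -16], [1, -17], [1, 0], [1, -1], [1, -24], [1, -25]]

Answer: [[1, -16], [1, -17], [1, 0], [1, -1], [1, -24], [1, -25]]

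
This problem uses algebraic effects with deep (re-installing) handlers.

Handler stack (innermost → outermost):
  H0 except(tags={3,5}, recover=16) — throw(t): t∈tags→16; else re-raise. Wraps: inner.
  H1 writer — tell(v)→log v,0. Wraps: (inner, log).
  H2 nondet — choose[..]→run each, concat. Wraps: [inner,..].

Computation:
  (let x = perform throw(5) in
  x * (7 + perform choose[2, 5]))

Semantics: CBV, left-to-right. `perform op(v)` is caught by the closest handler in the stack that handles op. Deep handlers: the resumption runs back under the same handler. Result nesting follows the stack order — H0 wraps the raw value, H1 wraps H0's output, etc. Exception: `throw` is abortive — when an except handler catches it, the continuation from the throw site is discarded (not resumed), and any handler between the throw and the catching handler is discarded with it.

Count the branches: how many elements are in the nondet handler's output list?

Answer: 1

Working:
throw(5) @ H0 caught ⇒ 16
H1 returns (16, ())
H2 returns [(16, ())]
= [(16, ())]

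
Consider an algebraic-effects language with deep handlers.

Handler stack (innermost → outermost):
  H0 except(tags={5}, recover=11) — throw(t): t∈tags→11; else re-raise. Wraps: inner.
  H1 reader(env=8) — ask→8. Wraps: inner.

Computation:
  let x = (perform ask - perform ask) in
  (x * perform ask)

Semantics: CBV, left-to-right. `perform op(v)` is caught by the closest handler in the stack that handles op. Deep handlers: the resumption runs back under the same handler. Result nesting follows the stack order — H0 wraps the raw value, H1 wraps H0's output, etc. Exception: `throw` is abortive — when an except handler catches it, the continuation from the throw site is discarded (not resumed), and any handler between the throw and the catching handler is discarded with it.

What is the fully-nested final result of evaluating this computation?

Answer: 0

Evaluation trace:
ask @ H1 ⇒ 8
ask @ H1 ⇒ 8
ask @ H1 ⇒ 8
H0 returns 0
H1 returns 0
= 0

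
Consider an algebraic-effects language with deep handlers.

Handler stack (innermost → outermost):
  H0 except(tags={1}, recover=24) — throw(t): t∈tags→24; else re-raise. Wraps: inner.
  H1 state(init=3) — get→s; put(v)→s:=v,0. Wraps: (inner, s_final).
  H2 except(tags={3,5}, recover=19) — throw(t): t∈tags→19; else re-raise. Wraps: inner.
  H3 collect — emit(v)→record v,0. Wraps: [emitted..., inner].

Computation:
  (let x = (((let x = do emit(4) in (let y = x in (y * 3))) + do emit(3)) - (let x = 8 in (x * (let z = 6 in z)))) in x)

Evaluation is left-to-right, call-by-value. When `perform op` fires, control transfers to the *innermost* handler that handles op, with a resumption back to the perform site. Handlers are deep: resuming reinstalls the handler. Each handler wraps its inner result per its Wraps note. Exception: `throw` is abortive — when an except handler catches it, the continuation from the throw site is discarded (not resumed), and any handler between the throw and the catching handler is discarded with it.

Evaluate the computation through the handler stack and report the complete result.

Evaluation trace:
emit(4) @ H3 ⇒ out+=4
emit(3) @ H3 ⇒ out+=3
H0 returns -48
H1 returns (-48, 3)
H2 returns (-48, 3)
H3 returns [4, 3, (-48, 3)]
= [4, 3, (-48, 3)]

Answer: [4, 3, (-48, 3)]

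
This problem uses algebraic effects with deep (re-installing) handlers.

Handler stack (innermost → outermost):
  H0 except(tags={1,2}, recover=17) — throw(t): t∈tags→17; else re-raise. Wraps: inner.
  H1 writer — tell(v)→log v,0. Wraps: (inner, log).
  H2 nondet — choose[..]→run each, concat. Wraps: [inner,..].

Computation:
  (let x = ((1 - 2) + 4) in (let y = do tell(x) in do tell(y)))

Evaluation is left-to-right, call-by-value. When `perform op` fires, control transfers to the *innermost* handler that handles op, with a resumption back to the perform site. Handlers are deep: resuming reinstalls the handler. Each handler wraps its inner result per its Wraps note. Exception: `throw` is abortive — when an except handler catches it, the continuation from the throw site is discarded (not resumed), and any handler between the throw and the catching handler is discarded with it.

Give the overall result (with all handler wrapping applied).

Step-by-step:
tell(3) @ H1 ⇒ log+=3
tell(0) @ H1 ⇒ log+=0
H0 returns 0
H1 returns (0, (3, 0))
H2 returns [(0, (3, 0))]
= [(0, (3, 0))]

Answer: [(0, (3, 0))]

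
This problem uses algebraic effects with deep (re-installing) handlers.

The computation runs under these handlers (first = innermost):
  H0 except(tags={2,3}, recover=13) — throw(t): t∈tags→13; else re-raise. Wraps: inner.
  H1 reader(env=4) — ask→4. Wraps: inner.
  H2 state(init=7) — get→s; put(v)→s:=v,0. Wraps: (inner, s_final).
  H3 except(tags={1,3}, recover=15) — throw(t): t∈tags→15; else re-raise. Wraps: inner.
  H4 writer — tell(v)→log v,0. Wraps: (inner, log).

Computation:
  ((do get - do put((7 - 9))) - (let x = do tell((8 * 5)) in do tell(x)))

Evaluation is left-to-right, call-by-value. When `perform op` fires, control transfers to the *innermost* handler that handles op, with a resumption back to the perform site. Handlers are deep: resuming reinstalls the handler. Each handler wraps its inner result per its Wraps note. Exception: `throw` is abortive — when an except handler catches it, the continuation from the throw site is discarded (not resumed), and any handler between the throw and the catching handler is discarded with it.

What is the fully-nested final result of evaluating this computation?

Answer: ((7, -2), (40, 0))

Evaluation trace:
get @ H2 ⇒ 7
put(-2) @ H2 ⇒ s:=-2
tell(40) @ H4 ⇒ log+=40
tell(0) @ H4 ⇒ log+=0
H0 returns 7
H1 returns 7
H2 returns (7, -2)
H3 returns (7, -2)
H4 returns ((7, -2), (40, 0))
= ((7, -2), (40, 0))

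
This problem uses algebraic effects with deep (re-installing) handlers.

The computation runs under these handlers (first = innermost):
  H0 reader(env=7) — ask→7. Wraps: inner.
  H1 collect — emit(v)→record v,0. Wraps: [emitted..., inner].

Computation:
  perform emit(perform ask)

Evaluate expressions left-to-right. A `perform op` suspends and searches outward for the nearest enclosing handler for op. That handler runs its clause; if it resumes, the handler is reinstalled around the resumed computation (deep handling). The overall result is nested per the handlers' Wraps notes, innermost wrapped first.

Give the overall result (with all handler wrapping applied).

Answer: [7, 0]

Evaluation trace:
ask @ H0 ⇒ 7
emit(7) @ H1 ⇒ out+=7
H0 returns 0
H1 returns [7, 0]
= [7, 0]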